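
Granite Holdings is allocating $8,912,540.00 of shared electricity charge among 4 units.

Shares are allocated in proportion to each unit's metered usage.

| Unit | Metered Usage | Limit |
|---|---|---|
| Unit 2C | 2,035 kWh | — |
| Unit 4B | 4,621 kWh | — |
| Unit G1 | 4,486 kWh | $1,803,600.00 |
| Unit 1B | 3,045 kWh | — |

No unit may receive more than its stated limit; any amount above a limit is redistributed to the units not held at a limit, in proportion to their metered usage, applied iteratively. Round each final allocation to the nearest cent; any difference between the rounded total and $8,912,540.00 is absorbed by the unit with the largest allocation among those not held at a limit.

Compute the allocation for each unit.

Unit 2C: $1,491,257.90 · Unit 4B: $3,386,291.28 · Unit G1: $1,803,600.00 · Unit 1B: $2,231,390.82

Total metered usage = 14,187.
Proportional shares (ignoring caps): Unit 2C 1,278,425.2414; Unit 4B 2,902,999.0371; Unit G1 2,818,189.5002; Unit 1B 1,912,926.2212.
Cap binds for Unit G1 ($1,803,600.00); residual $7,108,940.00 reallocated over remaining metered usage 9,701.
Remaining shares: Unit 2C 1,491,257.9012 → $1,491,257.90; Unit 4B 3,386,291.2834 → $3,386,291.28; Unit 1B 2,231,390.8154 → $2,231,390.82.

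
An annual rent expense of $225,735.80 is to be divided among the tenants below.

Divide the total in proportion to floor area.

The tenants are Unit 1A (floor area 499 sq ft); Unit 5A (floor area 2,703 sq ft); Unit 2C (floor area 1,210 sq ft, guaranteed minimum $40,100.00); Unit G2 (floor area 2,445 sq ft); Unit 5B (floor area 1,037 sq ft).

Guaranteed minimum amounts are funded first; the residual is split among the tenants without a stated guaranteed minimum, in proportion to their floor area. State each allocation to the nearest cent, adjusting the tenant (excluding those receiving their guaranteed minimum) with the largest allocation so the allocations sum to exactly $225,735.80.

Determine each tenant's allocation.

Fund the minimums — Unit 2C $40,100.00. Remaining pool $185,635.80.
Remaining pool split over remaining floor area 6,684: Unit 1A 13,858.8067 → $13,858.81; Unit 5A 75,070.8509 → $75,070.85; Unit G2 67,905.3757 → $67,905.38; Unit 5B 28,800.7667 → $28,800.77.
Rounding difference −$0.01 applied to Unit 5A → $75,070.84.

Unit 1A: $13,858.81 · Unit 5A: $75,070.84 · Unit 2C: $40,100.00 · Unit G2: $67,905.38 · Unit 5B: $28,800.77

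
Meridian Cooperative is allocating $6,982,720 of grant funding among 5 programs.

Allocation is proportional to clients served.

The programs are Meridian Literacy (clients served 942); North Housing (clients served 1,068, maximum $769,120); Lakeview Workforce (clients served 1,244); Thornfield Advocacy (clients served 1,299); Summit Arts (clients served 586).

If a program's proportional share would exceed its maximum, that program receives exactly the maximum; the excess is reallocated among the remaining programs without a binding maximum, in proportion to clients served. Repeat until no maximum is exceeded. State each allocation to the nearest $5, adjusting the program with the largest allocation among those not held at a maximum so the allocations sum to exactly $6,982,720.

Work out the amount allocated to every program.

Meridian Literacy: $1,437,780 | North Housing: $769,120 | Lakeview Workforce: $1,898,725 | Thornfield Advocacy: $1,982,680 | Summit Arts: $894,415

Total clients served = 5,139.
Pro-rata shares before constraints: Meridian Literacy 1,279,961.52; North Housing 1,451,166.56; Lakeview Workforce 1,690,310.11; Thornfield Advocacy 1,765,042.48; Summit Arts 796,239.33.
Cap binds for North Housing ($769,120); remaining pool $6,213,600 reallocated over remaining clients served 4,071.
Redistributed shares: Meridian Literacy 1,437,782.17 → $1,437,780; Lakeview Workforce 1,898,727.19 → $1,898,725; Thornfield Advocacy 1,982,674.13 → $1,982,675; Summit Arts 894,416.51 → $894,415.
Rounding difference +$5 applied to Thornfield Advocacy → $1,982,680.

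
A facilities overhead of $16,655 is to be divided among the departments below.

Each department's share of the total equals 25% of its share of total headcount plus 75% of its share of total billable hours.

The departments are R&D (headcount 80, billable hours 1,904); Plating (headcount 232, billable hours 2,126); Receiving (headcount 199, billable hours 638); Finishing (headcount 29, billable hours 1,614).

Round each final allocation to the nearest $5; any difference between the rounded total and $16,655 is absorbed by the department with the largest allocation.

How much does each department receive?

R&D: $4,405 · Plating: $6,010 · Receiving: $2,805 · Finishing: $3,435

Totals — headcount 540, billable hours 6,282.
Combined weights (25% headcount + 75% billable hours): R&D 0.2644; Plating 0.3612; Receiving 0.1683; Finishing 0.2061.
Proportional shares: R&D 4,402.80; Plating 6,016.25; Receiving 2,803.03; Finishing 3,432.92.
At nearest $5: R&D $4,405; Plating $6,015; Receiving $2,805; Finishing $3,435. Sum = $16,660.
Difference $16,655 − $16,660 = −$5 applied to largest allocation (Plating): Plating becomes $6,010.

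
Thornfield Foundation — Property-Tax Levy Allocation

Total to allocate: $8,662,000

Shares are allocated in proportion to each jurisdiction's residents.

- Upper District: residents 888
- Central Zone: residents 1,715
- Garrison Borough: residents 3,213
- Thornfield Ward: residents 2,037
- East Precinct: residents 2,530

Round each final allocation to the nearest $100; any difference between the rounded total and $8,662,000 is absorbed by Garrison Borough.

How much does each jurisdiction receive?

Upper District: $740,800 · Central Zone: $1,430,700 · Garrison Borough: $2,680,500 · Thornfield Ward: $1,699,400 · East Precinct: $2,110,600

Sum of residents: 10,383.
Pro-rata amounts: Upper District 888/10,383 × $8,662,000 = 740,812.48; Central Zone 1,715/10,383 × $8,662,000 = 1,430,735.82; Garrison Borough 3,213/10,383 × $8,662,000 = 2,680,439.76; Thornfield Ward 2,037/10,383 × $8,662,000 = 1,699,363.77; East Precinct 2,530/10,383 × $8,662,000 = 2,110,648.17.
Rounded to nearest $100: Upper District $740,800; Central Zone $1,430,700; Garrison Borough $2,680,400; Thornfield Ward $1,699,400; East Precinct $2,110,600. Sum = $8,661,900.
Difference $8,662,000 − $8,661,900 = +$100 applied to Garrison Borough: Garrison Borough becomes $2,680,500.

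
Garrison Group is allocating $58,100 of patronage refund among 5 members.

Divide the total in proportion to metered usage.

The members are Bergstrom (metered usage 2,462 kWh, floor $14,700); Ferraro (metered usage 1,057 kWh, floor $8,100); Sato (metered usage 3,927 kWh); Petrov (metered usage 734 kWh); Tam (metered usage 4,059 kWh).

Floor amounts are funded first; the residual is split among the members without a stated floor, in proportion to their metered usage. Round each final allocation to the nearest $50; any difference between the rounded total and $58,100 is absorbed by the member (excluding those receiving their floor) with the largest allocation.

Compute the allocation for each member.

Bergstrom: $14,700; Ferraro: $8,100; Sato: $15,900; Petrov: $2,950; Tam: $16,450

Guaranteed amounts: Bergstrom $14,700; Ferraro $8,100. Remaining pool $35,300.
Remaining pool split over remaining metered usage 8,720: Sato 15,897.14 → $15,900; Petrov 2,971.35 → $2,950; Tam 16,431.50 → $16,450.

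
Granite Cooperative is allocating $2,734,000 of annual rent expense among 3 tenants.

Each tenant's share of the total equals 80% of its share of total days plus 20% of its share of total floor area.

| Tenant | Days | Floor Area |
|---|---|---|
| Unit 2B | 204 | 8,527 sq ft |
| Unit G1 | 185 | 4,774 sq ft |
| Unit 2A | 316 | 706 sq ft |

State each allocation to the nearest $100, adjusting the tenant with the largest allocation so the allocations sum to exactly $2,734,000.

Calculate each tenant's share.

Unit 2B: $965,800; Unit G1: $760,300; Unit 2A: $1,007,900

Totals — days 705, floor area 14,007.
Composite weights (80% days + 20% floor area): Unit 2B 0.3532; Unit G1 0.2781; Unit 2A 0.3687.
Proportional shares: Unit 2B 965,765.74; Unit G1 760,311.72; Unit 2A 1,007,922.55.
Rounded to nearest $100: Unit 2B $965,800; Unit G1 $760,300; Unit 2A $1,007,900. Sum = $2,734,000.
Sum already equals the total — no adjustment.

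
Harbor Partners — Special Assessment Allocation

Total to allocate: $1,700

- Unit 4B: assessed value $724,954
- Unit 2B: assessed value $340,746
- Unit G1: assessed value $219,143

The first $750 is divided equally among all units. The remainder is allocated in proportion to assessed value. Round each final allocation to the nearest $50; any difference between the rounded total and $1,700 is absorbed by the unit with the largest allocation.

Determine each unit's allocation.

First tranche $750 split equally: $250 each.
Remainder $950 by assessed value (total 1,284,843): Unit 4B 536.02 → $550; Unit 2B 251.94 → $250; Unit G1 162.03 → $150.
Totals: Unit 4B $250 + $550 = $800; Unit 2B $250 + $250 = $500; Unit G1 $250 + $150 = $400.

Unit 4B: $800; Unit 2B: $500; Unit G1: $400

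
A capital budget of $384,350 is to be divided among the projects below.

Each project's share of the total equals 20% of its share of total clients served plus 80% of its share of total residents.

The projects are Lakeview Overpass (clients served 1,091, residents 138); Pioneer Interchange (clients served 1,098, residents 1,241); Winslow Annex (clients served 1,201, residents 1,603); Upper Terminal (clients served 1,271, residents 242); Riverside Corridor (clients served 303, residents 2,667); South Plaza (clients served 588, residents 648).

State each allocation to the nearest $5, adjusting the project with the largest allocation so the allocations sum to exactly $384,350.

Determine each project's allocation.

Lakeview Overpass: $21,595 · Pioneer Interchange: $73,555 · Winslow Annex: $92,005 · Upper Terminal: $28,975 · Riverside Corridor: $129,610 · South Plaza: $38,610

Totals — clients served 5,552, residents 6,539.
Blended shares (20% clients served + 80% residents): Lakeview Overpass 0.0562; Pioneer Interchange 0.1914; Winslow Annex 0.2394; Upper Terminal 0.0754; Riverside Corridor 0.3372; South Plaza 0.1005.
Proportional shares: Lakeview Overpass 21,594.50; Pioneer Interchange 73,557.21; Winslow Annex 92,005.44; Upper Terminal 28,977.02; Riverside Corridor 129,604.13; South Plaza 38,611.70.
At nearest $5: Lakeview Overpass $21,595; Pioneer Interchange $73,555; Winslow Annex $92,005; Upper Terminal $28,975; Riverside Corridor $129,605; South Plaza $38,610. Sum = $384,345.
Difference $384,350 − $384,345 = +$5 applied to largest allocation (Riverside Corridor): Riverside Corridor becomes $129,610.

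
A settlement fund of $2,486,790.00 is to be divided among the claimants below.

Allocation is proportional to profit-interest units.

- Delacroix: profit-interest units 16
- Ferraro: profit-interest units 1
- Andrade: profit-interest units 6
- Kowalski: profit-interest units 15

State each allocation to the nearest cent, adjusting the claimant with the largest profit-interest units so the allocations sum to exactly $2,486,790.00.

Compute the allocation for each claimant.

Delacroix: $1,047,069.48 · Ferraro: $65,441.84 · Andrade: $392,651.05 · Kowalski: $981,627.63

Combined profit-interest units = 16 + 1 + 6 + 15 = 38.
Proportional shares: Delacroix 1,047,069.4737; Ferraro 65,441.8421; Andrade 392,651.0526; Kowalski 981,627.6316.
Rounded to nearest cent: Delacroix $1,047,069.47; Ferraro $65,441.84; Andrade $392,651.05; Kowalski $981,627.63. Sum = $2,486,789.99.
Difference $2,486,790.00 − $2,486,789.99 = +$0.01 applied to largest profit-interest units (Delacroix): Delacroix becomes $1,047,069.48.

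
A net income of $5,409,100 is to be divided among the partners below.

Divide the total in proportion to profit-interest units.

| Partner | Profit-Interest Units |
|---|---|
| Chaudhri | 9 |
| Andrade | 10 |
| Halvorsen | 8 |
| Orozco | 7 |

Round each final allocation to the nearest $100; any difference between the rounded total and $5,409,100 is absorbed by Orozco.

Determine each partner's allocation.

Chaudhri: $1,431,800 | Andrade: $1,590,900 | Halvorsen: $1,272,700 | Orozco: $1,113,700

Profit-interest units total: 34.
Unrounded shares: Chaudhri 9/34 × $5,409,100 = 1,431,820.59; Andrade 10/34 × $5,409,100 = 1,590,911.76; Halvorsen 8/34 × $5,409,100 = 1,272,729.41; Orozco 7/34 × $5,409,100 = 1,113,638.24.
At nearest $100: Chaudhri $1,431,800; Andrade $1,590,900; Halvorsen $1,272,700; Orozco $1,113,600. Sum = $5,409,000.
Difference $5,409,100 − $5,409,000 = +$100 applied to Orozco: Orozco becomes $1,113,700.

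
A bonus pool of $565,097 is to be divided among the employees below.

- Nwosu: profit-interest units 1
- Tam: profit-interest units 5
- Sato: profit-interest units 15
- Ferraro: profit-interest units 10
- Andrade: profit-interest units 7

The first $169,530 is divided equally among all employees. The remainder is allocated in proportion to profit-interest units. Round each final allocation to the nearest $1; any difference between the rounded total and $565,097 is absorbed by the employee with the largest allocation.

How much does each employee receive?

Nwosu: $44,316 · Tam: $85,954 · Sato: $190,050 · Ferraro: $138,003 · Andrade: $106,774

Equal tier: $169,530 ÷ 5 = $33,906 apiece.
Remainder $395,567 by profit-interest units (total 38): Nwosu 10,409.66 → $10,410; Tam 52,048.29 → $52,048; Sato 156,144.87 → $156,145; Ferraro 104,096.58 → $104,097; Andrade 72,867.61 → $72,868.
Rounding difference −$1 on remainder applied to Sato.
Totals: Nwosu $33,906 + $10,410 = $44,316; Tam $33,906 + $52,048 = $85,954; Sato $33,906 + $156,144 = $190,050; Ferraro $33,906 + $104,097 = $138,003; Andrade $33,906 + $72,868 = $106,774.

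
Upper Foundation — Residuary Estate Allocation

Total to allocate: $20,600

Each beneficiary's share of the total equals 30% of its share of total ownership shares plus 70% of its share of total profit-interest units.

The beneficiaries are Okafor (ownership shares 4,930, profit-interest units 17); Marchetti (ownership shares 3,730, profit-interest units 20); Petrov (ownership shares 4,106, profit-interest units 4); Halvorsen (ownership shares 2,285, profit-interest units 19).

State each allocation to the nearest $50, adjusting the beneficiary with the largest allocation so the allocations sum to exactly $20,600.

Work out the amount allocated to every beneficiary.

Totals — ownership shares 15,051, profit-interest units 60.
Blended shares (30% ownership shares + 70% profit-interest units): Okafor 0.2966; Marchetti 0.3077; Petrov 0.1285; Halvorsen 0.2672.
Raw shares: Okafor 6,109.94; Marchetti 6,338.22; Petrov 2,647.27; Halvorsen 5,504.56.
At nearest $50: Okafor $6,100; Marchetti $6,350; Petrov $2,650; Halvorsen $5,500. Sum = $20,600.
No rounding difference to absorb.

Okafor: $6,100 | Marchetti: $6,350 | Petrov: $2,650 | Halvorsen: $5,500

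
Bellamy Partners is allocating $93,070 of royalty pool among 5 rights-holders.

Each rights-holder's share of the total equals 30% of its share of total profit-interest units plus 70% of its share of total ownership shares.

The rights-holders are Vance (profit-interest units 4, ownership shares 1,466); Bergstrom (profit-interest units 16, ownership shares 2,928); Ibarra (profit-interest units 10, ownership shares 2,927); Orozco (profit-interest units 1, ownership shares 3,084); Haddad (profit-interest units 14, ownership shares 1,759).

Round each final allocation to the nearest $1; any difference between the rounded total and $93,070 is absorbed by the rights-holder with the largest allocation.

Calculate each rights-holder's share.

Profit-interest units total 45; ownership shares total 12,164.
Combined weights (30% profit-interest units + 70% ownership shares): Vance 0.1110; Bergstrom 0.2752; Ibarra 0.2351; Orozco 0.1841; Haddad 0.1946.
Unrounded shares: Vance 10,333.60; Bergstrom 25,609.502; Ibarra 21,881.35; Orozco 17,138.02; Haddad 18,107.54.
At nearest $1: Vance $10,334; Bergstrom $25,610; Ibarra $21,881; Orozco $17,138; Haddad $18,108. Sum = $93,071.
Difference $93,070 − $93,071 = −$1 applied to largest allocation (Bergstrom): Bergstrom becomes $25,609.

Vance: $10,334; Bergstrom: $25,609; Ibarra: $21,881; Orozco: $17,138; Haddad: $18,108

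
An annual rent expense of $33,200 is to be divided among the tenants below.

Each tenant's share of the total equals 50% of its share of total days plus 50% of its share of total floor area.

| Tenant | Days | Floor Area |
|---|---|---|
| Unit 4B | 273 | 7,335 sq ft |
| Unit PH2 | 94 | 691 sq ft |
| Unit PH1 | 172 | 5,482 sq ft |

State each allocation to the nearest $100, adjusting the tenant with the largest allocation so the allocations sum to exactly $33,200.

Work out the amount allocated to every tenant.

Unit 4B: $17,500 · Unit PH2: $3,700 · Unit PH1: $12,000

Days total 539; floor area total 13,508.
Combined weights (50% days + 50% floor area): Unit 4B 0.5248; Unit PH2 0.1128; Unit PH1 0.3625.
Pro-rata amounts: Unit 4B 17,421.78; Unit PH2 3,744.16; Unit PH1 12,034.05.
Rounded to nearest $100: Unit 4B $17,400; Unit PH2 $3,700; Unit PH1 $12,000. Sum = $33,100.
Difference $33,200 − $33,100 = +$100 applied to largest allocation (Unit 4B): Unit 4B becomes $17,500.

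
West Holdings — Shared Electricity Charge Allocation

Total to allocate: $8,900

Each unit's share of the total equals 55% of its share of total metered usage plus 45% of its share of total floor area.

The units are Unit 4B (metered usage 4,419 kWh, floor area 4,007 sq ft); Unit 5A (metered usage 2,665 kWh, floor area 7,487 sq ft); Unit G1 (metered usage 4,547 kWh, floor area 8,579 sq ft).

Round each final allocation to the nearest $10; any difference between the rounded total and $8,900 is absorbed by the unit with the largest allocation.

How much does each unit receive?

Totals — metered usage 11,631, floor area 20,073.
Blended shares (55% metered usage + 45% floor area): Unit 4B 0.2988; Unit 5A 0.2939; Unit G1 0.4073.
Unrounded shares: Unit 4B 2,659.26; Unit 5A 2,615.41; Unit G1 3,625.34.
At nearest $10: Unit 4B $2,660; Unit 5A $2,620; Unit G1 $3,630. Sum = $8,910.
Difference $8,900 − $8,910 = −$10 applied to largest allocation (Unit G1): Unit G1 becomes $3,620.

Unit 4B: $2,660 | Unit 5A: $2,620 | Unit G1: $3,620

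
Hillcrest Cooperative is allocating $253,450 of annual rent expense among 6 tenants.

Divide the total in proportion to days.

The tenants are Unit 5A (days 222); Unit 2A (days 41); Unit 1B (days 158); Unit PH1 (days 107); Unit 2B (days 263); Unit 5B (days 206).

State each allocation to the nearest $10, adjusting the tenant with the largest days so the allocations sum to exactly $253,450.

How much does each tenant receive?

Combined days = 222 + 41 + 158 + 107 + 263 + 206 = 997.
Proportional shares: Unit 5A 56,435.21; Unit 2A 10,422.72; Unit 1B 40,165.60; Unit PH1 27,200.75; Unit 2B 66,857.92; Unit 5B 52,367.80.
At nearest $10: Unit 5A $56,440; Unit 2A $10,420; Unit 1B $40,170; Unit PH1 $27,200; Unit 2B $66,860; Unit 5B $52,370. Sum = $253,460.
Difference $253,450 − $253,460 = −$10 applied to largest days (Unit 2B): Unit 2B becomes $66,850.

Unit 5A: $56,440 · Unit 2A: $10,420 · Unit 1B: $40,170 · Unit PH1: $27,200 · Unit 2B: $66,850 · Unit 5B: $52,370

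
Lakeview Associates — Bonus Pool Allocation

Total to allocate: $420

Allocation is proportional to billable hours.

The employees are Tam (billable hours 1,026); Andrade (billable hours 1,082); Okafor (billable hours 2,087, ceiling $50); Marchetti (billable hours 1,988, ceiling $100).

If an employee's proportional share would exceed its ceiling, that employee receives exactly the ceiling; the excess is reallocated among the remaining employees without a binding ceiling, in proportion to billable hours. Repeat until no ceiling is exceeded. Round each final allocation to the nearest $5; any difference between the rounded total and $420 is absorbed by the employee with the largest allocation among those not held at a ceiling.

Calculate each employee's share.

Tam: $130 | Andrade: $140 | Okafor: $50 | Marchetti: $100

Billable hours total: 6,183.
Pro-rata shares before constraints: Tam 69.69; Andrade 73.50; Okafor 141.77; Marchetti 135.04.
Held at cap: Okafor ($50), Marchetti ($100); residual $270 reallocated over remaining billable hours 2,108.
Remaining shares: Tam 131.41 → $130; Andrade 138.59 → $140.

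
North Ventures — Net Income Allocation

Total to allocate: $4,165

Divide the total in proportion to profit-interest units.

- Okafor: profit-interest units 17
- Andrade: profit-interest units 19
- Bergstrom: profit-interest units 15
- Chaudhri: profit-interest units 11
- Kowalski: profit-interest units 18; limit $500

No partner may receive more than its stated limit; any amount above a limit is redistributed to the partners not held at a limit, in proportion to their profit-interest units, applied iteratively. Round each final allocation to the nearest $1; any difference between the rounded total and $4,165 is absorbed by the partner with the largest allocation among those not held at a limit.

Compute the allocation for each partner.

Profit-interest units total: 80.
Proportional shares (ignoring caps): Okafor 885.06; Andrade 989.19; Bergstrom 780.94; Chaudhri 572.69; Kowalski 937.12.
Cap binds for Kowalski ($500); residual $3,665 reallocated over remaining profit-interest units 62.
Remaining shares: Okafor 1,004.92 → $1,005; Andrade 1,123.15 → $1,123; Bergstrom 886.69 → $887; Chaudhri 650.24 → $650.

Okafor: $1,005 | Andrade: $1,123 | Bergstrom: $887 | Chaudhri: $650 | Kowalski: $500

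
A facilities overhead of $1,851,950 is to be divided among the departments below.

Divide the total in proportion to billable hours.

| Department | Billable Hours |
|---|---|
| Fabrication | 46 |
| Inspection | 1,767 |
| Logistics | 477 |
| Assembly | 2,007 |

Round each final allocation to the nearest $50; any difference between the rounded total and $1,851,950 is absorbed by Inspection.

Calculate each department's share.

Sum of billable hours: 4,297.
Pro-rata amounts: Fabrication 46/4,297 × $1,851,950 = 19,825.39; Inspection 1,767/4,297 × $1,851,950 = 761,553.56; Logistics 477/4,297 × $1,851,950 = 205,580.67; Assembly 2,007/4,297 × $1,851,950 = 864,990.38.
At nearest $50: Fabrication $19,850; Inspection $761,550; Logistics $205,600; Assembly $865,000. Sum = $1,852,000.
Difference $1,851,950 − $1,852,000 = −$50 applied to Inspection: Inspection becomes $761,500.

Fabrication: $19,850; Inspection: $761,500; Logistics: $205,600; Assembly: $865,000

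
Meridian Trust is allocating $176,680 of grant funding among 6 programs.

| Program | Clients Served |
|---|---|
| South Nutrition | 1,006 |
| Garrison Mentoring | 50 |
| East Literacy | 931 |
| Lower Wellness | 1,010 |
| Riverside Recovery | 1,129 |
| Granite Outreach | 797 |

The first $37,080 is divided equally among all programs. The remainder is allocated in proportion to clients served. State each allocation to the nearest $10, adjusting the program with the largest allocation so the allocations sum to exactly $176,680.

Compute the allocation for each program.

$37,080 shared equally gives $6,180 per program.
Remainder $139,600 by clients served (total 4,923): South Nutrition 28,526.83 → $28,530; Garrison Mentoring 1,417.83 → $1,420; East Literacy 26,400.08 → $26,400; Lower Wellness 28,640.26 → $28,640; Riverside Recovery 32,014.71 → $32,010; Granite Outreach 22,600.28 → $22,600.
Totals: South Nutrition $6,180 + $28,530 = $34,710; Garrison Mentoring $6,180 + $1,420 = $7,600; East Literacy $6,180 + $26,400 = $32,580; Lower Wellness $6,180 + $28,640 = $34,820; Riverside Recovery $6,180 + $32,010 = $38,190; Granite Outreach $6,180 + $22,600 = $28,780.

South Nutrition: $34,710 | Garrison Mentoring: $7,600 | East Literacy: $32,580 | Lower Wellness: $34,820 | Riverside Recovery: $38,190 | Granite Outreach: $28,780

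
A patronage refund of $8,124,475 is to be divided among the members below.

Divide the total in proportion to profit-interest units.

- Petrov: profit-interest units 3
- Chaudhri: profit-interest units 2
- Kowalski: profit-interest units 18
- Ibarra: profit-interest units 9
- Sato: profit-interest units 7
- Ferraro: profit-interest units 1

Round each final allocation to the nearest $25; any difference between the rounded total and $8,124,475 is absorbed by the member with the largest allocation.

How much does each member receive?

Total profit-interest units = 40.
Raw shares: Petrov 3/40 × $8,124,475 = 609,335.62; Chaudhri 2/40 × $8,124,475 = 406,223.75; Kowalski 18/40 × $8,124,475 = 3,656,013.75; Ibarra 9/40 × $8,124,475 = 1,828,006.88; Sato 7/40 × $8,124,475 = 1,421,783.12; Ferraro 1/40 × $8,124,475 = 203,111.88.
After rounding ($25): Petrov $609,325; Chaudhri $406,225; Kowalski $3,656,025; Ibarra $1,828,000; Sato $1,421,775; Ferraro $203,100. Sum = $8,124,450.
Difference $8,124,475 − $8,124,450 = +$25 applied to largest allocation (Kowalski): Kowalski becomes $3,656,050.

Petrov: $609,325; Chaudhri: $406,225; Kowalski: $3,656,050; Ibarra: $1,828,000; Sato: $1,421,775; Ferraro: $203,100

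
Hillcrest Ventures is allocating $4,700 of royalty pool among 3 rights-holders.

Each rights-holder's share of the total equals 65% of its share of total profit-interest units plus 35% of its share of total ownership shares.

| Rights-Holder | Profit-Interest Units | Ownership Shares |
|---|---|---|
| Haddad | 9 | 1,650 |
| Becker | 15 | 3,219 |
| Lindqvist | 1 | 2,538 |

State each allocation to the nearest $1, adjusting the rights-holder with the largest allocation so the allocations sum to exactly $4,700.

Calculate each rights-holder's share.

Totals — profit-interest units 25, ownership shares 7,407.
Combined weights (65% profit-interest units + 35% ownership shares): Haddad 0.3120; Becker 0.5421; Lindqvist 0.1459.
Raw shares: Haddad 1,466.24; Becker 2,547.90; Lindqvist 685.86.
At nearest $1: Haddad $1,466; Becker $2,548; Lindqvist $686. Sum = $4,700.
Rounded total matches; no reconciliation needed.

Haddad: $1,466 · Becker: $2,548 · Lindqvist: $686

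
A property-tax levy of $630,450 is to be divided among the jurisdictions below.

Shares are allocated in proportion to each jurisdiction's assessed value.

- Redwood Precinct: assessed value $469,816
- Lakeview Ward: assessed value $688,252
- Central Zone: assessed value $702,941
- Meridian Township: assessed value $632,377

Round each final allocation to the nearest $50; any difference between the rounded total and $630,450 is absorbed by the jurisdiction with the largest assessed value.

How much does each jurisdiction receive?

Redwood Precinct: $118,800 | Lakeview Ward: $174,000 | Central Zone: $177,750 | Meridian Township: $159,900

Sum of assessed value: 469,816 + 688,252 + 702,941 + 632,377 = 2,493,386.
Proportional shares: Redwood Precinct 118,792.48; Lakeview Ward 174,023.79; Central Zone 177,737.88; Meridian Township 159,895.85.
After rounding ($50): Redwood Precinct $118,800; Lakeview Ward $174,000; Central Zone $177,750; Meridian Township $159,900. Sum = $630,450.
Rounded total matches; no reconciliation needed.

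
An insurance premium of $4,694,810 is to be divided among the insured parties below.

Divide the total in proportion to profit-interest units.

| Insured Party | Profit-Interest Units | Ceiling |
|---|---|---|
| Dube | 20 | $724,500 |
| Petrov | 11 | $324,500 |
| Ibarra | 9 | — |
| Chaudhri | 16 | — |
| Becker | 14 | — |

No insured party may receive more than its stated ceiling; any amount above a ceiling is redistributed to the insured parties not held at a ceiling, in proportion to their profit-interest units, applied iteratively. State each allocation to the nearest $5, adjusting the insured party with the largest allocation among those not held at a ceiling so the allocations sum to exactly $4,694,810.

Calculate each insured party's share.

Combined profit-interest units = 70.
Unconstrained shares: Dube 1,341,374.29; Petrov 737,755.86; Ibarra 603,618.43; Chaudhri 1,073,099.43; Becker 938,962.00.
Held at cap: Dube ($724,500), Petrov ($324,500); remaining pool $3,645,810 reallocated over remaining profit-interest units 39.
Remaining shares: Ibarra 841,340.77 → $841,340; Chaudhri 1,495,716.92 → $1,495,715; Becker 1,308,752.31 → $1,308,750.
Rounding difference +$5 applied to Chaudhri → $1,495,720.

Dube: $724,500 | Petrov: $324,500 | Ibarra: $841,340 | Chaudhri: $1,495,720 | Becker: $1,308,750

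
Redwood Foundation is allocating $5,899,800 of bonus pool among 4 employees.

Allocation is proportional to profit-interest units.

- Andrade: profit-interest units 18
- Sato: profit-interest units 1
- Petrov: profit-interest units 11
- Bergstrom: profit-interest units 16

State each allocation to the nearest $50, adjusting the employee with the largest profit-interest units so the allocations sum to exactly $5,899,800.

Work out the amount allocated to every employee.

Sum of profit-interest units: 46.
Proportional shares: Andrade 18/46 × $5,899,800 = 2,308,617.39; Sato 1/46 × $5,899,800 = 128,256.52; Petrov 11/46 × $5,899,800 = 1,410,821.74; Bergstrom 16/46 × $5,899,800 = 2,052,104.35.
At nearest $50: Andrade $2,308,600; Sato $128,250; Petrov $1,410,800; Bergstrom $2,052,100. Sum = $5,899,750.
Difference $5,899,800 − $5,899,750 = +$50 applied to largest profit-interest units (Andrade): Andrade becomes $2,308,650.

Andrade: $2,308,650; Sato: $128,250; Petrov: $1,410,800; Bergstrom: $2,052,100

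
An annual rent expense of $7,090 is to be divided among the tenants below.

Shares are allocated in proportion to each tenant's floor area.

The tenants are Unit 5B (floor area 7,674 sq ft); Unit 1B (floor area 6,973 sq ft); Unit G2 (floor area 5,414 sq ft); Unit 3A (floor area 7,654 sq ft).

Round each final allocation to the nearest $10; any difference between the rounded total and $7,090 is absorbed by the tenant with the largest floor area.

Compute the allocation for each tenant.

Total floor area = 27,715.
Unrounded shares: Unit 5B 7,674/27,715 × $7,090 = 1,963.15; Unit 1B 6,973/27,715 × $7,090 = 1,783.82; Unit G2 5,414/27,715 × $7,090 = 1,384.999; Unit 3A 7,654/27,715 × $7,090 = 1,958.03.
After rounding ($10): Unit 5B $1,960; Unit 1B $1,780; Unit G2 $1,380; Unit 3A $1,960. Sum = $7,080.
Difference $7,090 − $7,080 = +$10 applied to largest floor area (Unit 5B): Unit 5B becomes $1,970.

Unit 5B: $1,970; Unit 1B: $1,780; Unit G2: $1,380; Unit 3A: $1,960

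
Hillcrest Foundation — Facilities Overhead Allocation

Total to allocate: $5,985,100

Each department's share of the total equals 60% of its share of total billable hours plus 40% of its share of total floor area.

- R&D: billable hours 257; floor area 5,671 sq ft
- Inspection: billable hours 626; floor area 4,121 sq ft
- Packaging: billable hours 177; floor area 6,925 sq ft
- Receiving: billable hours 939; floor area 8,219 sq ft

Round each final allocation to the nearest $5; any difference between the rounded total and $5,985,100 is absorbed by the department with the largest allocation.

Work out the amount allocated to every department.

R&D: $1,006,140 | Inspection: $1,520,210 | Packaging: $982,820 | Receiving: $2,475,930

Totals — billable hours 1,999, floor area 24,936.
Combined weights (60% billable hours + 40% floor area): R&D 0.1681; Inspection 0.2540; Packaging 0.1642; Receiving 0.4137.
Pro-rata amounts: R&D 1,006,139.90; Inspection 1,520,210.47; Packaging 982,818.89; Receiving 2,475,930.74.
At nearest $5: R&D $1,006,140; Inspection $1,520,210; Packaging $982,820; Receiving $2,475,930. Sum = $5,985,100.
Sum already equals the total — no adjustment.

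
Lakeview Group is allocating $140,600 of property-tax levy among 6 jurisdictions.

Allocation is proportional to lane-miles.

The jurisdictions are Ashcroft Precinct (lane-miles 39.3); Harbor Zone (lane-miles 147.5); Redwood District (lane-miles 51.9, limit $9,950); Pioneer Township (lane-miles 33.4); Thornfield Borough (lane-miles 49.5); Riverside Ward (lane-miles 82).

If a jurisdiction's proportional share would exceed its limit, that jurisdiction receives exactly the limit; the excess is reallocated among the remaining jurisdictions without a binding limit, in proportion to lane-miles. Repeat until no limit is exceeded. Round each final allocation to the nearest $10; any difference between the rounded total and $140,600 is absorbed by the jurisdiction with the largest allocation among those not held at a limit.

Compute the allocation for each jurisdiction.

Sum of lane-miles: 403.6.
Pro-rata shares before constraints: Ashcroft Precinct 13,690.73; Harbor Zone 51,383.80; Redwood District 18,080.13; Pioneer Township 11,635.38; Thornfield Borough 17,244.05; Riverside Ward 28,565.91.
Held at cap: Redwood District ($9,950); remaining pool $130,650 reallocated over remaining lane-miles 351.7.
Shares after redistribution: Ashcroft Precinct 14,599.22 → $14,600; Harbor Zone 54,793.50 → $54,790; Pioneer Township 12,407.48 → $12,410; Thornfield Borough 18,388.33 → $18,390; Riverside Ward 30,461.47 → $30,460.

Ashcroft Precinct: $14,600; Harbor Zone: $54,790; Redwood District: $9,950; Pioneer Township: $12,410; Thornfield Borough: $18,390; Riverside Ward: $30,460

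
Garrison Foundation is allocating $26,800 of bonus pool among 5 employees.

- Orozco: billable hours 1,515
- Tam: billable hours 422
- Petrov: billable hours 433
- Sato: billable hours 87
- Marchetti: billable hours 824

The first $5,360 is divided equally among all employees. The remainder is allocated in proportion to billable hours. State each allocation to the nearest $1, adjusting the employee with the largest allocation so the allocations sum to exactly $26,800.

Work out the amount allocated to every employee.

Orozco: $10,971 · Tam: $3,830 · Petrov: $3,901 · Sato: $1,641 · Marchetti: $6,457

Equal tier: $5,360 ÷ 5 = $1,072 apiece.
Remainder $21,440 by billable hours (total 3,281): Orozco 9,899.91 → $9,900; Tam 2,757.60 → $2,758; Petrov 2,829.48 → $2,829; Sato 568.51 → $569; Marchetti 5,384.505 → $5,385.
Rounding difference −$1 on remainder applied to Orozco.
Totals: Orozco $1,072 + $9,899 = $10,971; Tam $1,072 + $2,758 = $3,830; Petrov $1,072 + $2,829 = $3,901; Sato $1,072 + $569 = $1,641; Marchetti $1,072 + $5,385 = $6,457.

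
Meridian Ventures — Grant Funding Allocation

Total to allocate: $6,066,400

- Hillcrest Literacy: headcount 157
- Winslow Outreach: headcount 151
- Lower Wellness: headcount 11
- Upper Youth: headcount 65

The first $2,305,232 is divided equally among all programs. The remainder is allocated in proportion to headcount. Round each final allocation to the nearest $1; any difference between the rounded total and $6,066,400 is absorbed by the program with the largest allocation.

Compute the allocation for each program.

Hillcrest Literacy: $2,114,077 · Winslow Outreach: $2,055,309 · Lower Wellness: $684,050 · Upper Youth: $1,212,964

First tranche $2,305,232 split equally: $576,308 each.
Remainder $3,761,168 by headcount (total 384): Hillcrest Literacy 1,537,769.21 → $1,537,769; Winslow Outreach 1,479,000.96 → $1,479,001; Lower Wellness 107,741.79 → $107,742; Upper Youth 636,656.04 → $636,656.
Totals: Hillcrest Literacy $576,308 + $1,537,769 = $2,114,077; Winslow Outreach $576,308 + $1,479,001 = $2,055,309; Lower Wellness $576,308 + $107,742 = $684,050; Upper Youth $576,308 + $636,656 = $1,212,964.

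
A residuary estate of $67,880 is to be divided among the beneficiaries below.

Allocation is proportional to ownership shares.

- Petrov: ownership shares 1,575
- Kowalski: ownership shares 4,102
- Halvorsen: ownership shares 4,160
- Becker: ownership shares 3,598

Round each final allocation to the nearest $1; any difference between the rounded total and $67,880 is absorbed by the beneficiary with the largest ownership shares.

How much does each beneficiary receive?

Ownership shares total: 1,575 + 4,102 + 4,160 + 3,598 = 13,435.
Proportional shares: Petrov 7,957.65; Kowalski 20,725.25; Halvorsen 21,018.30; Becker 18,178.80.
After rounding ($1): Petrov $7,958; Kowalski $20,725; Halvorsen $21,018; Becker $18,179. Sum = $67,880.
No rounding difference to absorb.

Petrov: $7,958; Kowalski: $20,725; Halvorsen: $21,018; Becker: $18,179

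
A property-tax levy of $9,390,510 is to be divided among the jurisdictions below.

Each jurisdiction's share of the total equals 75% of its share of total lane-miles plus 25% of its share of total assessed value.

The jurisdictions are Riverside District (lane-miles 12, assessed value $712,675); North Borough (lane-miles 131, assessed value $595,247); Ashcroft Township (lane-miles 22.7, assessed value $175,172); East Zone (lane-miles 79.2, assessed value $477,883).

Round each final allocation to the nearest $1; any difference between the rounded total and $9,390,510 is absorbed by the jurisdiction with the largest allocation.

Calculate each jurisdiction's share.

Riverside District: $1,198,293; North Borough: $4,479,937; Ashcroft Township: $862,522; East Zone: $2,849,758

Totals — lane-miles 244.9, assessed value 1,960,977.
Combined weights (75% lane-miles + 25% assessed value): Riverside District 0.1276; North Borough 0.4771; Ashcroft Township 0.0919; East Zone 0.3035.
Unrounded shares: Riverside District 1,198,293.19; North Borough 4,479,937.10; Ashcroft Township 862,522.16; East Zone 2,849,757.55.
After rounding ($1): Riverside District $1,198,293; North Borough $4,479,937; Ashcroft Township $862,522; East Zone $2,849,758. Sum = $9,390,510.
Rounded total matches; no reconciliation needed.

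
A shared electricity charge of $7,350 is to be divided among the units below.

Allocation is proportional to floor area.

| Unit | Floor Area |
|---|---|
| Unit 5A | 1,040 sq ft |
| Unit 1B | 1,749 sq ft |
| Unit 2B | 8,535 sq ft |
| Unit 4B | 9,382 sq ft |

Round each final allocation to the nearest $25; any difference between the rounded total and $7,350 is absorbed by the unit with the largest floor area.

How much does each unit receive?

Sum of floor area: 1,040 + 1,749 + 8,535 + 9,382 = 20,706.
Unrounded shares: Unit 5A 369.17; Unit 1B 620.84; Unit 2B 3,029.67; Unit 4B 3,330.32.
Rounded to nearest $25: Unit 5A $375; Unit 1B $625; Unit 2B $3,025; Unit 4B $3,325. Sum = $7,350.
No rounding difference to absorb.

Unit 5A: $375 | Unit 1B: $625 | Unit 2B: $3,025 | Unit 4B: $3,325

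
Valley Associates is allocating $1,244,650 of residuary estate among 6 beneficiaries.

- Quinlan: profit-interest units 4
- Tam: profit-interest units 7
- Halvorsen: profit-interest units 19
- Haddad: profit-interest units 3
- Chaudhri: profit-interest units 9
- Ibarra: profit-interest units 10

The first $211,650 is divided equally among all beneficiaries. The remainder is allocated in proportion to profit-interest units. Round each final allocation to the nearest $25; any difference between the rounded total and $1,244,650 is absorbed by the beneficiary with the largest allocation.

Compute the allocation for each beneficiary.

Quinlan: $114,725 | Tam: $174,325 | Halvorsen: $412,725 | Haddad: $94,875 | Chaudhri: $214,075 | Ibarra: $233,925

$211,650 shared equally gives $35,275 per beneficiary.
Remainder $1,033,000 by profit-interest units (total 52): Quinlan 79,461.54 → $79,450; Tam 139,057.69 → $139,050; Halvorsen 377,442.31 → $377,450; Haddad 59,596.15 → $59,600; Chaudhri 178,788.46 → $178,800; Ibarra 198,653.85 → $198,650.
Totals: Quinlan $35,275 + $79,450 = $114,725; Tam $35,275 + $139,050 = $174,325; Halvorsen $35,275 + $377,450 = $412,725; Haddad $35,275 + $59,600 = $94,875; Chaudhri $35,275 + $178,800 = $214,075; Ibarra $35,275 + $198,650 = $233,925.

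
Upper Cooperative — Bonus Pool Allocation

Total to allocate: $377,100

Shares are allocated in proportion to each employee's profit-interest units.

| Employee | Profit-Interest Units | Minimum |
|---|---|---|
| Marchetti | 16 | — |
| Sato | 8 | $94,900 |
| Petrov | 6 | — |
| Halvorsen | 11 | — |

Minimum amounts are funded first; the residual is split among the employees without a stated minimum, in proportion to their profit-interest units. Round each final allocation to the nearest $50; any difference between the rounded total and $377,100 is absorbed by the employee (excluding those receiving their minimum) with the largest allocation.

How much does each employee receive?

Fund the minimums — Sato $94,900. Remaining pool $282,200.
Remaining pool split over remaining profit-interest units 33: Marchetti 136,824.24 → $136,800; Petrov 51,309.09 → $51,300; Halvorsen 94,066.67 → $94,050.
Rounding difference +$50 applied to Marchetti → $136,850.

Marchetti: $136,850; Sato: $94,900; Petrov: $51,300; Halvorsen: $94,050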